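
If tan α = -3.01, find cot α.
cot α = 1/tan α = -0.3322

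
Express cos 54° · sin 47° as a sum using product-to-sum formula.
cos 54° sin 47° = (1/2)[sin(54°+47°) - sin(54°-47°)]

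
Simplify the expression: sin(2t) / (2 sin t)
sin(2t) / (2 sin t) = cos t (using Double angle)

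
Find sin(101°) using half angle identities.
sin(101°) = √((1 - cos 202°)/2) = 0.9816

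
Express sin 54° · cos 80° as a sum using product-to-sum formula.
sin 54° cos 80° = (1/2)[sin(54°+80°) + sin(54°-80°)]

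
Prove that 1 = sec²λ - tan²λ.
RHS = 1/cos²λ - sin²λ/cos²λ = (1 - sin²λ)/cos²λ = cos²λ/cos²λ = 1 = LHS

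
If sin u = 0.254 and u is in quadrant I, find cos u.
cos u = 0.9672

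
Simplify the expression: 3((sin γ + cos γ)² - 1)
3((sin γ + cos γ)² - 1) = 3(sin(2γ)) (using Pythagorean + double angle)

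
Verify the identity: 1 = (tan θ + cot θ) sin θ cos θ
RHS = (sin θ/cos θ + cos θ/sin θ) sin θ cos θ = ((sin²θ + cos²θ)/(sin θ cos θ)) · sin θ cos θ = sin²θ + cos²θ = 1 = LHS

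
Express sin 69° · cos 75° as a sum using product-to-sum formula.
sin 69° cos 75° = (1/2)[sin(69°+75°) + sin(69°-75°)]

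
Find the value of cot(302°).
cot(302°) = -0.6249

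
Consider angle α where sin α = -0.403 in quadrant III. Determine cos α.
cos α = ±√(1 - sin²α) = -0.9152 (negative in QIII)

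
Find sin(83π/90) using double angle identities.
sin(83π/90) = 2 sin 83π/180 cos 83π/180 = 0.2419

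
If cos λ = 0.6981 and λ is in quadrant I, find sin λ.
sin λ = 0.716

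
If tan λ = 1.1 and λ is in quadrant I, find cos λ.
cos λ = 0.6727 (using tan²λ + 1 = sec²λ)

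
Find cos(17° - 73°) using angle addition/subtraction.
cos(17° - 73°) = cos 17° cos 73° + sin 17° sin 73° = 0.5592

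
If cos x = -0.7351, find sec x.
sec x = 1/cos x = -1.36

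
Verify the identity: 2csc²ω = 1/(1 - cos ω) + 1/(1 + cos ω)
RHS = [(1 + cos ω) + (1 - cos ω)] / [(1 - cos ω)(1 + cos ω)] = 2/(1 - cos²ω) = 2/sin²ω = 2csc²ω = LHS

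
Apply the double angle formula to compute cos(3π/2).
cos(3π/2) = cos²3π/4 - sin²3π/4 = 0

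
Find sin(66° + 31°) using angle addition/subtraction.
sin(66° + 31°) = sin 66° cos 31° + cos 66° sin 31° = 0.9925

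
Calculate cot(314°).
cot(314°) = -0.9657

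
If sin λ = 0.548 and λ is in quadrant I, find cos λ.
cos λ = 0.8365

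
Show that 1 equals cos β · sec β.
RHS = cos β · (1/cos β) = 1 = LHS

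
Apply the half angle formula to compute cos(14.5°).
cos(14.5°) = √((1 + cos 29°)/2) = 0.9681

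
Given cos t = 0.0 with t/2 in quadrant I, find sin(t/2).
sin(t/2) = ±√((1 - cos t)/2); positive since t/2 ∈ QI, so sin(t/2) = √2/2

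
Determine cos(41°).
cos(41°) = 0.7547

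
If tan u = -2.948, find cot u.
cot u = 1/tan u = -0.3392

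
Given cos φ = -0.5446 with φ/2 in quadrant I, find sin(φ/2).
sin(φ/2) = ±√((1 - cos φ)/2); positive since φ/2 ∈ QI, so sin(φ/2) = 0.8788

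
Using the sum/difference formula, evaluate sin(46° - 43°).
sin(46° - 43°) = sin 46° cos 43° - cos 46° sin 43° = 0.05234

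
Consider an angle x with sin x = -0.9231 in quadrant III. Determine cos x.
cos x = ±√(1 - sin²x) = -0.3846 (negative in QIII)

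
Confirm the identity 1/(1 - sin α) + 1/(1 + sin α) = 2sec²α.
LHS = [(1 + sin α) + (1 - sin α)] / [(1 - sin α)(1 + sin α)] = 2/(1 - sin²α) = 2/cos²α = 2sec²α = RHS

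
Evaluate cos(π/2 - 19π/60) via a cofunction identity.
cos(π/2 - 19π/60) = sin(19π/60) = 0.8387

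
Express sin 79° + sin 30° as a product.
sin 79° + sin 30° = 2 sin(54.5°) cos(24.5°)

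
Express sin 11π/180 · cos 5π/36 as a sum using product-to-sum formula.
sin 11π/180 cos 5π/36 = (1/2)[sin(11π/180+5π/36) + sin(11π/180-5π/36)]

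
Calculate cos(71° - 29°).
cos(71° - 29°) = cos 71° cos 29° + sin 71° sin 29° = 0.7431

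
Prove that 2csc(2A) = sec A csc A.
LHS = 2/sin(2A) = 2/(2 sin A cos A) = 1/(sin A cos A) = (1/cos A)(1/sin A) = sec A csc A = RHS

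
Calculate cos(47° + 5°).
cos(47° + 5°) = cos 47° cos 5° - sin 47° sin 5° = 0.6157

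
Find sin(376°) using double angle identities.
sin(376°) = 2 sin 188° cos 188° = 0.2756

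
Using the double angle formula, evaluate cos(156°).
cos(156°) = cos²78° - sin²78° = -0.9135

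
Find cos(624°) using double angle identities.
cos(624°) = cos²312° - sin²312° = -0.1045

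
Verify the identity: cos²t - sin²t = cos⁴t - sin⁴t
RHS = (cos²t - sin²t)(cos²t + sin²t) = (cos²t - sin²t) · 1 = cos²t - sin²t = LHS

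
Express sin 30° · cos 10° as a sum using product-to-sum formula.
sin 30° cos 10° = (1/2)[sin(30°+10°) + sin(30°-10°)]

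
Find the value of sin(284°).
sin(284°) = -0.9703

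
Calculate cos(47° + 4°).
cos(47° + 4°) = cos 47° cos 4° - sin 47° sin 4° = 0.6293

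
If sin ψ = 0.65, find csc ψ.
csc ψ = 1/sin ψ = 1.538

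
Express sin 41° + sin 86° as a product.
sin 41° + sin 86° = 2 sin(63.5°) cos(-22.5°)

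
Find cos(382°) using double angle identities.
cos(382°) = cos²191° - sin²191° = 0.9272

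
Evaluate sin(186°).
sin(186°) = -0.1045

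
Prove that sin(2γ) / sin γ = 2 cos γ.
LHS = 2 sin γ cos γ / sin γ = 2 cos γ = RHS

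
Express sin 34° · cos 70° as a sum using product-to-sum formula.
sin 34° cos 70° = (1/2)[sin(34°+70°) + sin(34°-70°)]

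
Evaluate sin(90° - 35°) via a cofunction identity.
sin(90° - 35°) = cos(35°) = 0.8192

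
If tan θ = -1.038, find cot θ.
cot θ = 1/tan θ = -0.9634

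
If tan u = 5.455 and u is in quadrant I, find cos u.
cos u = 0.1803 (using tan²u + 1 = sec²u)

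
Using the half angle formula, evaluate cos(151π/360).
cos(151π/360) = √((1 + cos 151π/180)/2) = 0.2504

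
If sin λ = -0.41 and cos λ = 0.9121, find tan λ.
tan λ = sin λ / cos λ = -0.4495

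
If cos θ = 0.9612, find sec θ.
sec θ = 1/cos θ = 1.04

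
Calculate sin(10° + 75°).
sin(10° + 75°) = sin 10° cos 75° + cos 10° sin 75° = 0.9962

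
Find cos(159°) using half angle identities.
cos(159°) = -√((1 + cos 318°)/2) = -0.9336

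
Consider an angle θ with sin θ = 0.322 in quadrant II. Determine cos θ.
cos θ = ±√(1 - sin²θ) = -0.9467 (negative in QII)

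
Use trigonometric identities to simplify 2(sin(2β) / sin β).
2(sin(2β) / sin β) = 2(2 cos β) (using Double angle)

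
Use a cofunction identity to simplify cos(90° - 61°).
cos(90° - 61°) = sin(61°)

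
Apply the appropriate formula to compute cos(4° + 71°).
cos(4° + 71°) = cos 4° cos 71° - sin 4° sin 71° = (√6-√2)/4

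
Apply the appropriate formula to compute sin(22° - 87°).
sin(22° - 87°) = sin 22° cos 87° - cos 22° sin 87° = -0.9063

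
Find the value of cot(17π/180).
cot(17π/180) = 3.271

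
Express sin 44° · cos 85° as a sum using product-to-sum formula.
sin 44° cos 85° = (1/2)[sin(44°+85°) + sin(44°-85°)]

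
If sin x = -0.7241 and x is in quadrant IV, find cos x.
cos x = 0.6897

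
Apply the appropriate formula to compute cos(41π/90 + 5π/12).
cos(41π/90 + 5π/12) = cos 41π/90 cos 5π/12 - sin 41π/90 sin 5π/12 = -0.9205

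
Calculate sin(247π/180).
sin(247π/180) = -0.9205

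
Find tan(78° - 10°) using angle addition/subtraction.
tan(78° - 10°) = (tan 78° - tan 10°)/(1 + tan 78° tan 10°) = 2.475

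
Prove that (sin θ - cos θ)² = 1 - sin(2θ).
LHS = sin²θ - 2 sin θ cos θ + cos²θ = (sin²θ + cos²θ) - 2 sin θ cos θ = 1 - sin(2θ) = RHS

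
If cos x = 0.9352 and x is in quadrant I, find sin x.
sin x = 0.3541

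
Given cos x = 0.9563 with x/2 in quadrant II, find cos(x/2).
cos(x/2) = ±√((1 + cos x)/2); negative since x/2 ∈ QII, so cos(x/2) = -0.989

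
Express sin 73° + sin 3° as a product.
sin 73° + sin 3° = 2 sin(38°) cos(35°)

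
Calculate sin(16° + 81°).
sin(16° + 81°) = sin 16° cos 81° + cos 16° sin 81° = 0.9925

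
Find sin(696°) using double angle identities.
sin(696°) = 2 sin 348° cos 348° = -0.4067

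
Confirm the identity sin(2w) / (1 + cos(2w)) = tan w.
LHS = 2 sin w cos w / (2cos²w) = sin w/cos w = tan w = RHS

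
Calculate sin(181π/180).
sin(181π/180) = -0.01745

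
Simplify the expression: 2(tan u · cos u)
2(tan u · cos u) = 2(sin u) (using Quotient identity)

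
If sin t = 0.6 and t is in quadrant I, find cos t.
cos t = 0.8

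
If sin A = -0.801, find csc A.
csc A = 1/sin A = -1.248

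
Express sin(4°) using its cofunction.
sin(4°) = cos(90° - 4°) = cos(86°)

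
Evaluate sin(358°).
sin(358°) = -0.0349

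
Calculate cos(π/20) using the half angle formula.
cos(π/20) = √((1 + cos π/10)/2) = 0.9877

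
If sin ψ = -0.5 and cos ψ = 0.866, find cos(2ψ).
cos(2ψ) = cos²ψ - sin²ψ = 0.5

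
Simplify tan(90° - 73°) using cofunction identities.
tan(90° - 73°) = cot(73°)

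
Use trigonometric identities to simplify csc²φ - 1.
csc²φ - 1 = cot²φ (using Pythagorean identity)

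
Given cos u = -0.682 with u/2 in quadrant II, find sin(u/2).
sin(u/2) = ±√((1 - cos u)/2); positive since u/2 ∈ QII, so sin(u/2) = 0.9171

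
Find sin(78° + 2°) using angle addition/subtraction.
sin(78° + 2°) = sin 78° cos 2° + cos 78° sin 2° = 0.9848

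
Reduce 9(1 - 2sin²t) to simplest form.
9(1 - 2sin²t) = 9(cos(2t)) (using Double angle)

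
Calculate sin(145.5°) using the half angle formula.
sin(145.5°) = √((1 - cos 291°)/2) = 0.5664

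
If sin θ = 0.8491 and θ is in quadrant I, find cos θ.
cos θ = 0.5282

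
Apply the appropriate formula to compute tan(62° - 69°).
tan(62° - 69°) = (tan 62° - tan 69°)/(1 + tan 62° tan 69°) = -0.1228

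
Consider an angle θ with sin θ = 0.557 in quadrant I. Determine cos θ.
cos θ = √(1 - sin²θ) = 0.8305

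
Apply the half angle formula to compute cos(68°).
cos(68°) = √((1 + cos 136°)/2) = 0.3746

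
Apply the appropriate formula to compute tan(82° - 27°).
tan(82° - 27°) = (tan 82° - tan 27°)/(1 + tan 82° tan 27°) = 1.428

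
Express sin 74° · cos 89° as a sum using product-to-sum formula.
sin 74° cos 89° = (1/2)[sin(74°+89°) + sin(74°-89°)]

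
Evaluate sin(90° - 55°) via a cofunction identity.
sin(90° - 55°) = cos(55°) = 0.5736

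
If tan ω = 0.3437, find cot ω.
cot ω = 1/tan ω = 2.91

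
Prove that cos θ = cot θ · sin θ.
RHS = (cos θ/sin θ) · sin θ = cos θ = LHS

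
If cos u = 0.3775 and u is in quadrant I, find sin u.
sin u = 0.926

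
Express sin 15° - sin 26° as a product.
sin 15° - sin 26° = 2 cos(20.5°) sin(-5.5°)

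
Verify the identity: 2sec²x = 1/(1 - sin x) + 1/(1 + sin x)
RHS = [(1 + sin x) + (1 - sin x)] / [(1 - sin x)(1 + sin x)] = 2/(1 - sin²x) = 2/cos²x = 2sec²x = LHS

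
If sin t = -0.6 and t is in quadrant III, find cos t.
cos t = -0.8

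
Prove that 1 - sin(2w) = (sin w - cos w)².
RHS = sin²w - 2 sin w cos w + cos²w = (sin²w + cos²w) - 2 sin w cos w = 1 - sin(2w) = LHS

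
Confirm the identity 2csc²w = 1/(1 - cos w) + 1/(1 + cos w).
RHS = [(1 + cos w) + (1 - cos w)] / [(1 - cos w)(1 + cos w)] = 2/(1 - cos²w) = 2/sin²w = 2csc²w = LHS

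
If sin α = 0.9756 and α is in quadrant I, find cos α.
cos α = 0.2196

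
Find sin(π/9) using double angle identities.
sin(π/9) = 2 sin π/18 cos π/18 = 0.342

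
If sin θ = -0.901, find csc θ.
csc θ = 1/sin θ = -1.11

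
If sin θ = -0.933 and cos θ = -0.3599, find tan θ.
tan θ = sin θ / cos θ = 2.592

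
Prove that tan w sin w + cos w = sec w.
LHS = sin²w/cos w + cos w = (sin²w + cos²w)/cos w = 1/cos w = sec w = RHS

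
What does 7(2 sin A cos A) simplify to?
7(2 sin A cos A) = 7(sin(2A)) (using Double angle)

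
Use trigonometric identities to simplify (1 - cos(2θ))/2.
(1 - cos(2θ))/2 = sin²θ (using Power reduction)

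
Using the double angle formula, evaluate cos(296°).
cos(296°) = cos²148° - sin²148° = 0.4384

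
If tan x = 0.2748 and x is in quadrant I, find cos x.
cos x = 0.9643 (using tan²x + 1 = sec²x)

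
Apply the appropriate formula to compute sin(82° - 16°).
sin(82° - 16°) = sin 82° cos 16° - cos 82° sin 16° = 0.9135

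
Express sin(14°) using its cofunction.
sin(14°) = cos(90° - 14°) = cos(76°)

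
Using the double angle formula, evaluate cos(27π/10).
cos(27π/10) = cos²27π/20 - sin²27π/20 = -0.5878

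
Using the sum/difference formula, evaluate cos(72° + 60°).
cos(72° + 60°) = cos 72° cos 60° - sin 72° sin 60° = -0.6691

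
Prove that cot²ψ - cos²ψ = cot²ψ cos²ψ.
LHS = cos²ψ/sin²ψ - cos²ψ = cos²ψ(1/sin²ψ - 1) = cos²ψ · (1 - sin²ψ)/sin²ψ = cos²ψ · cos²ψ/sin²ψ = cos²ψ · cot²ψ = RHS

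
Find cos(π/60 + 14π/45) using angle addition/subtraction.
cos(π/60 + 14π/45) = cos π/60 cos 14π/45 - sin π/60 sin 14π/45 = 0.515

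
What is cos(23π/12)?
cos(23π/12) = (√6+√2)/4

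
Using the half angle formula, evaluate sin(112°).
sin(112°) = √((1 - cos 224°)/2) = 0.9272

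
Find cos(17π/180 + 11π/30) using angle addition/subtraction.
cos(17π/180 + 11π/30) = cos 17π/180 cos 11π/30 - sin 17π/180 sin 11π/30 = 0.1219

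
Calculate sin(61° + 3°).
sin(61° + 3°) = sin 61° cos 3° + cos 61° sin 3° = 0.8988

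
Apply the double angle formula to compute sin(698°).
sin(698°) = 2 sin 349° cos 349° = -0.3746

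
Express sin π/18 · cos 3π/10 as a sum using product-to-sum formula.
sin π/18 cos 3π/10 = (1/2)[sin(π/18+3π/10) + sin(π/18-3π/10)]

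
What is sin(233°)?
sin(233°) = -0.7986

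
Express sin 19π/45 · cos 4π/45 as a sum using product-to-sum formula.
sin 19π/45 cos 4π/45 = (1/2)[sin(19π/45+4π/45) + sin(19π/45-4π/45)]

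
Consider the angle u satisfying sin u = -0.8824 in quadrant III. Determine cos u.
cos u = ±√(1 - sin²u) = -0.4705 (negative in QIII)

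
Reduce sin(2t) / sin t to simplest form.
sin(2t) / sin t = 2 cos t (using Double angle)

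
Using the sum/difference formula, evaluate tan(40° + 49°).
tan(40° + 49°) = (tan 40° + tan 49°)/(1 - tan 40° tan 49°) = 57.29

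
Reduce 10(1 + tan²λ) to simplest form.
10(1 + tan²λ) = 10(sec²λ) (using Pythagorean identity)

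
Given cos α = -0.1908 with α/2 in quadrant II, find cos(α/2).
cos(α/2) = ±√((1 + cos α)/2); negative since α/2 ∈ QII, so cos(α/2) = -0.6361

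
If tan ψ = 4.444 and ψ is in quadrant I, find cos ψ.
cos ψ = 0.2195 (using tan²ψ + 1 = sec²ψ)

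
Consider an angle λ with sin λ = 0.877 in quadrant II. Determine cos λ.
cos λ = ±√(1 - sin²λ) = -0.4805 (negative in QII)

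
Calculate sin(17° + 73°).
sin(17° + 73°) = sin 17° cos 73° + cos 17° sin 73° = 1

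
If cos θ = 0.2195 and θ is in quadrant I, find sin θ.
sin θ = 0.9756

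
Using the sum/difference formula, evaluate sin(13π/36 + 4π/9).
sin(13π/36 + 4π/9) = sin 13π/36 cos 4π/9 + cos 13π/36 sin 4π/9 = 0.5736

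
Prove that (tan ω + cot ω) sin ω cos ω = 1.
LHS = (sin ω/cos ω + cos ω/sin ω) sin ω cos ω = ((sin²ω + cos²ω)/(sin ω cos ω)) · sin ω cos ω = sin²ω + cos²ω = 1 = RHS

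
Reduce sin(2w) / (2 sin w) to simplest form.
sin(2w) / (2 sin w) = cos w (using Double angle)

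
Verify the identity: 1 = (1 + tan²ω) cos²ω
RHS = sec²ω · cos²ω = (1/cos²ω) · cos²ω = 1 = LHS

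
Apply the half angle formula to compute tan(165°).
tan(165°) = sin 330° / (1 + cos 330°) = -(2-√3)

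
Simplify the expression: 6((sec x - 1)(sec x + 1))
6((sec x - 1)(sec x + 1)) = 6(tan²x) (using Diff. of squares)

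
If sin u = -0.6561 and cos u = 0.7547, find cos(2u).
cos(2u) = cos²u - sin²u = 0.1391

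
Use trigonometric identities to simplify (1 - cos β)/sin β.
(1 - cos β)/sin β = tan(β/2) (using Half angle)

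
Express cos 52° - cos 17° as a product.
cos 52° - cos 17° = -2 sin(34.5°) sin(17.5°)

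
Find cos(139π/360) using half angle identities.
cos(139π/360) = √((1 + cos 139π/180)/2) = 0.3502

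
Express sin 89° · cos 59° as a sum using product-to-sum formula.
sin 89° cos 59° = (1/2)[sin(89°+59°) + sin(89°-59°)]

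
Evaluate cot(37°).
cot(37°) = 1.327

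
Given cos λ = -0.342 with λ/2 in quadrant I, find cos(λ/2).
cos(λ/2) = ±√((1 + cos λ)/2); positive since λ/2 ∈ QI, so cos(λ/2) = 0.5736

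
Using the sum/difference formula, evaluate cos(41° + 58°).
cos(41° + 58°) = cos 41° cos 58° - sin 41° sin 58° = -0.1564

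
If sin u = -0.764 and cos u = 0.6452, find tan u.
tan u = sin u / cos u = -1.184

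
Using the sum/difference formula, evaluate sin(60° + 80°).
sin(60° + 80°) = sin 60° cos 80° + cos 60° sin 80° = 0.6428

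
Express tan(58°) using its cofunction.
tan(58°) = cot(90° - 58°) = cot(32°)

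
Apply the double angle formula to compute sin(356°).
sin(356°) = 2 sin 178° cos 178° = -0.06976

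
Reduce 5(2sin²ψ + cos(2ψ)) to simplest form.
5(2sin²ψ + cos(2ψ)) = 5 (using Double angle)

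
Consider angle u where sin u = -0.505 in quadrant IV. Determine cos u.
cos u = √(1 - sin²u) = 0.8631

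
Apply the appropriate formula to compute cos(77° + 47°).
cos(77° + 47°) = cos 77° cos 47° - sin 77° sin 47° = -0.5592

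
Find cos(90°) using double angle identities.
cos(90°) = cos²45° - sin²45° = 0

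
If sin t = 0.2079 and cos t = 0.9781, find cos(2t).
cos(2t) = cos²t - sin²t = 0.9135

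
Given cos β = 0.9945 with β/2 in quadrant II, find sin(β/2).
sin(β/2) = ±√((1 - cos β)/2); positive since β/2 ∈ QII, so sin(β/2) = 0.05244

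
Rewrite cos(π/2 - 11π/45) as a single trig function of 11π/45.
cos(π/2 - 11π/45) = sin(11π/45)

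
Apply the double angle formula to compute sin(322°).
sin(322°) = 2 sin 161° cos 161° = -0.6157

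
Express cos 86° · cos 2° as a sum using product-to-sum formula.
cos 86° cos 2° = (1/2)[cos(86°-2°) + cos(86°+2°)]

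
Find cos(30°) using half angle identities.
cos(30°) = √((1 + cos 60°)/2) = √3/2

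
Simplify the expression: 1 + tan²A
1 + tan²A = sec²A (using Pythagorean identity)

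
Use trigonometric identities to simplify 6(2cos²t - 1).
6(2cos²t - 1) = 6(cos(2t)) (using Double angle)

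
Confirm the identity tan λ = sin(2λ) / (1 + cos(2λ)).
RHS = 2 sin λ cos λ / (2cos²λ) = sin λ/cos λ = tan λ = LHS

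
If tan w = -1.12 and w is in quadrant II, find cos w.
cos w = -0.666 (using tan²w + 1 = sec²w)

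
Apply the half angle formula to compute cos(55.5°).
cos(55.5°) = √((1 + cos 111°)/2) = 0.5664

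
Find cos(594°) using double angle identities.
cos(594°) = cos²297° - sin²297° = -0.5878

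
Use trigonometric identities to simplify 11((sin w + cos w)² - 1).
11((sin w + cos w)² - 1) = 11(sin(2w)) (using Pythagorean + double angle)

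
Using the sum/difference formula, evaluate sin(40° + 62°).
sin(40° + 62°) = sin 40° cos 62° + cos 40° sin 62° = 0.9781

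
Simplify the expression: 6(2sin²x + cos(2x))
6(2sin²x + cos(2x)) = 6 (using Double angle)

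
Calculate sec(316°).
sec(316°) = 1.39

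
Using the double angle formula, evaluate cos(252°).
cos(252°) = cos²126° - sin²126° = -0.309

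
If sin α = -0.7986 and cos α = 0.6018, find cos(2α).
cos(2α) = cos²α - sin²α = -0.2756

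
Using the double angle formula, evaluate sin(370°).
sin(370°) = 2 sin 185° cos 185° = 0.1736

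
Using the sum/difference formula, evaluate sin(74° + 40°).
sin(74° + 40°) = sin 74° cos 40° + cos 74° sin 40° = 0.9135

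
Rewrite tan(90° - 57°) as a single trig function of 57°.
tan(90° - 57°) = cot(57°)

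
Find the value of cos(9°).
cos(9°) = 0.9877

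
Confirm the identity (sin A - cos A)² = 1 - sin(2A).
LHS = sin²A - 2 sin A cos A + cos²A = (sin²A + cos²A) - 2 sin A cos A = 1 - sin(2A) = RHS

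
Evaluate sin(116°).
sin(116°) = 0.8988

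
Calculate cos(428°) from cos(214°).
cos(428°) = cos²214° - sin²214° = 0.3746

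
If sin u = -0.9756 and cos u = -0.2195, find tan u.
tan u = sin u / cos u = 4.445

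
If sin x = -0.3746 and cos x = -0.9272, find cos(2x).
cos(2x) = cos²x - sin²x = 0.7194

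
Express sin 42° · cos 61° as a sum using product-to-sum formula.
sin 42° cos 61° = (1/2)[sin(42°+61°) + sin(42°-61°)]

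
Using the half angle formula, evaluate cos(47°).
cos(47°) = √((1 + cos 94°)/2) = 0.682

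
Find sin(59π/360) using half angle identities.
sin(59π/360) = √((1 - cos 59π/180)/2) = 0.4924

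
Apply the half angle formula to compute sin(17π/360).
sin(17π/360) = √((1 - cos 17π/180)/2) = 0.1478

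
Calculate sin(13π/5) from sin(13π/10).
sin(13π/5) = 2 sin 13π/10 cos 13π/10 = 0.9511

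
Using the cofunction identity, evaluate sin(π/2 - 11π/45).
sin(π/2 - 11π/45) = cos(11π/45) = 0.7193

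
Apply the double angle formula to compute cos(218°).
cos(218°) = cos²109° - sin²109° = -0.788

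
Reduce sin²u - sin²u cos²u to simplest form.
sin²u - sin²u cos²u = sin⁴u (using Factoring)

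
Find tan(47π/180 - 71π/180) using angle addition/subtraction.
tan(47π/180 - 71π/180) = (tan 47π/180 - tan 71π/180)/(1 + tan 47π/180 tan 71π/180) = -0.4452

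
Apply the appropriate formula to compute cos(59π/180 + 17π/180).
cos(59π/180 + 17π/180) = cos 59π/180 cos 17π/180 - sin 59π/180 sin 17π/180 = 0.2419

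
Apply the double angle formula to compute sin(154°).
sin(154°) = 2 sin 77° cos 77° = 0.4384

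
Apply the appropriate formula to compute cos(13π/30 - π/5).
cos(13π/30 - π/5) = cos 13π/30 cos π/5 + sin 13π/30 sin π/5 = 0.7431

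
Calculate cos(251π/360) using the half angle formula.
cos(251π/360) = -√((1 + cos 251π/180)/2) = -0.5807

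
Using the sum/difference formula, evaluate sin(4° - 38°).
sin(4° - 38°) = sin 4° cos 38° - cos 4° sin 38° = -0.5592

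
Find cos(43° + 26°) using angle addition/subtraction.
cos(43° + 26°) = cos 43° cos 26° - sin 43° sin 26° = 0.3584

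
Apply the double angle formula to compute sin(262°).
sin(262°) = 2 sin 131° cos 131° = -0.9903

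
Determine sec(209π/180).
sec(209π/180) = -1.143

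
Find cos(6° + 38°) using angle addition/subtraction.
cos(6° + 38°) = cos 6° cos 38° - sin 6° sin 38° = 0.7193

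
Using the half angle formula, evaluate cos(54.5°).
cos(54.5°) = √((1 + cos 109°)/2) = 0.5807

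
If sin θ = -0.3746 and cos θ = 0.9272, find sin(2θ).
sin(2θ) = 2 sin θ cos θ = -0.6947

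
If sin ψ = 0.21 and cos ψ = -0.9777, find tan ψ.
tan ψ = sin ψ / cos ψ = -0.2148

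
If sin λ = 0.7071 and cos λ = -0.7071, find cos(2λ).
cos(2λ) = cos²λ - sin²λ = 0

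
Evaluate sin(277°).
sin(277°) = -0.9925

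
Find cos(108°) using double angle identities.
cos(108°) = cos²54° - sin²54° = -0.309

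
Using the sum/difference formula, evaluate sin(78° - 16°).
sin(78° - 16°) = sin 78° cos 16° - cos 78° sin 16° = 0.8829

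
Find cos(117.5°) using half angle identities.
cos(117.5°) = -√((1 + cos 235°)/2) = -0.4617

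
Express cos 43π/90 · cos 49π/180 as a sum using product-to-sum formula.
cos 43π/90 cos 49π/180 = (1/2)[cos(43π/90-49π/180) + cos(43π/90+49π/180)]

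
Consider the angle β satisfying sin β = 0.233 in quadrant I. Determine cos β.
cos β = √(1 - sin²β) = 0.9725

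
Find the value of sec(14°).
sec(14°) = 1.031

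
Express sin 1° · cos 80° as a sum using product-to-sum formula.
sin 1° cos 80° = (1/2)[sin(1°+80°) + sin(1°-80°)]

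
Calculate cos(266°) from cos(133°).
cos(266°) = 1 - 2sin²133° = -0.06976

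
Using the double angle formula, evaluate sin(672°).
sin(672°) = 2 sin 336° cos 336° = -0.7431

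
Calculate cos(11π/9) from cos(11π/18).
cos(11π/9) = cos²11π/18 - sin²11π/18 = -0.766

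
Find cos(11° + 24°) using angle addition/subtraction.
cos(11° + 24°) = cos 11° cos 24° - sin 11° sin 24° = 0.8192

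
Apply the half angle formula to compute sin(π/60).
sin(π/60) = √((1 - cos π/30)/2) = 0.05234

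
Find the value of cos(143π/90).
cos(143π/90) = 0.2756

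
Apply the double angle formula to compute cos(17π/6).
cos(17π/6) = cos²17π/12 - sin²17π/12 = -√3/2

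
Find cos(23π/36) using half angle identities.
cos(23π/36) = -√((1 + cos 23π/18)/2) = -0.4226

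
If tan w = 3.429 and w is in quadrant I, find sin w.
sin w = 0.96 (using tan²w + 1 = sec²w)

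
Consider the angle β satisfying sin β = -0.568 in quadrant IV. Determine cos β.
cos β = √(1 - sin²β) = 0.823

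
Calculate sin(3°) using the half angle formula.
sin(3°) = √((1 - cos 6°)/2) = 0.05234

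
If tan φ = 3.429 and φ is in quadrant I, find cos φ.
cos φ = 0.28 (using tan²φ + 1 = sec²φ)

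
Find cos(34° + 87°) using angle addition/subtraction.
cos(34° + 87°) = cos 34° cos 87° - sin 34° sin 87° = -0.515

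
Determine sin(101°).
sin(101°) = 0.9816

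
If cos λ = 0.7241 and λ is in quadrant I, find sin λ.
sin λ = 0.6897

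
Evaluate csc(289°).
csc(289°) = -1.058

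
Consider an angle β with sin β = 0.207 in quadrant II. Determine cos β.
cos β = ±√(1 - sin²β) = -0.9783 (negative in QII)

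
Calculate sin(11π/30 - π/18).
sin(11π/30 - π/18) = sin 11π/30 cos π/18 - cos 11π/30 sin π/18 = 0.829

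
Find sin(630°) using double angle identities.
sin(630°) = 2 sin 315° cos 315° = -1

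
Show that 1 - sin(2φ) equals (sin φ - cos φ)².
RHS = sin²φ - 2 sin φ cos φ + cos²φ = (sin²φ + cos²φ) - 2 sin φ cos φ = 1 - sin(2φ) = LHS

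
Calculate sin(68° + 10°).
sin(68° + 10°) = sin 68° cos 10° + cos 68° sin 10° = 0.9781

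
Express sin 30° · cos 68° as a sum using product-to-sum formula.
sin 30° cos 68° = (1/2)[sin(30°+68°) + sin(30°-68°)]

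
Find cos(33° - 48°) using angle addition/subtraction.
cos(33° - 48°) = cos 33° cos 48° + sin 33° sin 48° = (√6+√2)/4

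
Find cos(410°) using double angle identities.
cos(410°) = 2cos²205° - 1 = 0.6428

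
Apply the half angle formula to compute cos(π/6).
cos(π/6) = √((1 + cos π/3)/2) = √3/2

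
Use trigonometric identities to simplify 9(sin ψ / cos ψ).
9(sin ψ / cos ψ) = 9(tan ψ) (using Quotient identity)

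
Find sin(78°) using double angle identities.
sin(78°) = 2 sin 39° cos 39° = 0.9781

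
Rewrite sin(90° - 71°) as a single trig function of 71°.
sin(90° - 71°) = cos(71°)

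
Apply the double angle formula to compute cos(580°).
cos(580°) = cos²290° - sin²290° = -0.766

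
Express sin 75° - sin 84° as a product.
sin 75° - sin 84° = 2 cos(79.5°) sin(-4.5°)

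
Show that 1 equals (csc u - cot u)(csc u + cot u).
RHS = csc²u - cot²u = (1 + cot²u) - cot²u = 1 = LHS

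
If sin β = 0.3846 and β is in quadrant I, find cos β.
cos β = 0.9231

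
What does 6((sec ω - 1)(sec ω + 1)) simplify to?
6((sec ω - 1)(sec ω + 1)) = 6(tan²ω) (using Diff. of squares)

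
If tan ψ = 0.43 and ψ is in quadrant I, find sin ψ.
sin ψ = 0.395 (using tan²ψ + 1 = sec²ψ)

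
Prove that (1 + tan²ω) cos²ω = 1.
LHS = sec²ω · cos²ω = (1/cos²ω) · cos²ω = 1 = RHS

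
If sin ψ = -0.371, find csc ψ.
csc ψ = 1/sin ψ = -2.695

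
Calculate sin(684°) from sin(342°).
sin(684°) = 2 sin 342° cos 342° = -0.5878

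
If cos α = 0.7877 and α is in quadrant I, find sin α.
sin α = 0.6161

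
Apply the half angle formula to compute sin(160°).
sin(160°) = √((1 - cos 320°)/2) = 0.342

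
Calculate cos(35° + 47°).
cos(35° + 47°) = cos 35° cos 47° - sin 35° sin 47° = 0.1392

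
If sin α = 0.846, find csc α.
csc α = 1/sin α = 1.182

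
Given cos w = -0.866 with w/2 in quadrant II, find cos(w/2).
cos(w/2) = ±√((1 + cos w)/2); negative since w/2 ∈ QII, so cos(w/2) = -0.2588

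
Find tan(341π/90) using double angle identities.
tan(341π/90) = 2 tan 341π/180 / (1 - tan²341π/180) = -0.7813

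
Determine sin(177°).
sin(177°) = 0.05234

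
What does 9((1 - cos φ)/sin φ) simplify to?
9((1 - cos φ)/sin φ) = 9(tan(φ/2)) (using Half angle)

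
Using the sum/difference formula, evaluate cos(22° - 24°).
cos(22° - 24°) = cos 22° cos 24° + sin 22° sin 24° = 0.9994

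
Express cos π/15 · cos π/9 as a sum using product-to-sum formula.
cos π/15 cos π/9 = (1/2)[cos(π/15-π/9) + cos(π/15+π/9)]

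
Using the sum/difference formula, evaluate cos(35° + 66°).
cos(35° + 66°) = cos 35° cos 66° - sin 35° sin 66° = -0.1908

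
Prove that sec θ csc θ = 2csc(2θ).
RHS = 2/sin(2θ) = 2/(2 sin θ cos θ) = 1/(sin θ cos θ) = (1/cos θ)(1/sin θ) = sec θ csc θ = LHS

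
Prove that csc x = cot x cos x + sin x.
RHS = cos²x/sin x + sin x = (cos²x + sin²x)/sin x = 1/sin x = csc x = LHS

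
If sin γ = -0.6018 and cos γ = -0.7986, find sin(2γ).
sin(2γ) = 2 sin γ cos γ = 0.9612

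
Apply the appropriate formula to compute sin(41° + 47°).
sin(41° + 47°) = sin 41° cos 47° + cos 41° sin 47° = 0.9994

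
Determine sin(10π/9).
sin(10π/9) = -0.342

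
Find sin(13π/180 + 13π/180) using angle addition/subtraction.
sin(13π/180 + 13π/180) = sin 13π/180 cos 13π/180 + cos 13π/180 sin 13π/180 = 0.4384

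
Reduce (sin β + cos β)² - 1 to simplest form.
(sin β + cos β)² - 1 = sin(2β) (using Pythagorean + double angle)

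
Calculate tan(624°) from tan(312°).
tan(624°) = 2 tan 312° / (1 - tan²312°) = 9.514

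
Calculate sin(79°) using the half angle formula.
sin(79°) = √((1 - cos 158°)/2) = 0.9816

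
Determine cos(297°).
cos(297°) = 0.454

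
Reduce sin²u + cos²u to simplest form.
sin²u + cos²u = 1 (using Pythagorean identity)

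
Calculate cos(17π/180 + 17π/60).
cos(17π/180 + 17π/60) = cos 17π/180 cos 17π/60 - sin 17π/180 sin 17π/60 = 0.3746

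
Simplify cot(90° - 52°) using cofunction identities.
cot(90° - 52°) = tan(52°)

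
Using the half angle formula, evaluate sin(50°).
sin(50°) = √((1 - cos 100°)/2) = 0.766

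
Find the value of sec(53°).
sec(53°) = 1.662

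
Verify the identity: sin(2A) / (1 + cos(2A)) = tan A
LHS = 2 sin A cos A / (2cos²A) = sin A/cos A = tan A = RHS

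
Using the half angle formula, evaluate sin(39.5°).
sin(39.5°) = √((1 - cos 79°)/2) = 0.6361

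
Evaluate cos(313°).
cos(313°) = 0.682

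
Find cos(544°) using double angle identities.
cos(544°) = cos²272° - sin²272° = -0.9976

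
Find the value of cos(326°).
cos(326°) = 0.829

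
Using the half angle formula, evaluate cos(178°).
cos(178°) = -√((1 + cos 356°)/2) = -0.9994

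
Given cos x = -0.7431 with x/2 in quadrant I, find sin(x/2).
sin(x/2) = ±√((1 - cos x)/2); positive since x/2 ∈ QI, so sin(x/2) = 0.9336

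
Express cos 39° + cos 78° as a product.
cos 39° + cos 78° = 2 cos(58.5°) cos(-19.5°)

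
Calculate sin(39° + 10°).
sin(39° + 10°) = sin 39° cos 10° + cos 39° sin 10° = 0.7547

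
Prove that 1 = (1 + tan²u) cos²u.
RHS = sec²u · cos²u = (1/cos²u) · cos²u = 1 = LHS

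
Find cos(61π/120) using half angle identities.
cos(61π/120) = -√((1 + cos 61π/60)/2) = -0.02618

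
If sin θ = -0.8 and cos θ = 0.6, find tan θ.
tan θ = sin θ / cos θ = -1.333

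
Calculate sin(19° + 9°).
sin(19° + 9°) = sin 19° cos 9° + cos 19° sin 9° = 0.4695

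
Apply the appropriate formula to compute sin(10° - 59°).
sin(10° - 59°) = sin 10° cos 59° - cos 10° sin 59° = -0.7547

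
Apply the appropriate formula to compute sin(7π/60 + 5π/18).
sin(7π/60 + 5π/18) = sin 7π/60 cos 5π/18 + cos 7π/60 sin 5π/18 = 0.9455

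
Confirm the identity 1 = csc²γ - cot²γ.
RHS = 1/sin²γ - cos²γ/sin²γ = (1 - cos²γ)/sin²γ = sin²γ/sin²γ = 1 = LHS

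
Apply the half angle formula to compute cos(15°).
cos(15°) = √((1 + cos 30°)/2) = (√6+√2)/4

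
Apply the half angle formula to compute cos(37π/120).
cos(37π/120) = √((1 + cos 37π/60)/2) = 0.5664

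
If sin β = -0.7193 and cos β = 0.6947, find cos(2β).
cos(2β) = cos²β - sin²β = -0.03478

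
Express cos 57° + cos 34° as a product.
cos 57° + cos 34° = 2 cos(45.5°) cos(11.5°)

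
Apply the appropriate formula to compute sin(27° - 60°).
sin(27° - 60°) = sin 27° cos 60° - cos 27° sin 60° = -0.5446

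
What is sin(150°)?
sin(150°) = 1/2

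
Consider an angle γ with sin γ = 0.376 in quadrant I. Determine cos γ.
cos γ = √(1 - sin²γ) = 0.9266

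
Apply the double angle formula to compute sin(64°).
sin(64°) = 2 sin 32° cos 32° = 0.8988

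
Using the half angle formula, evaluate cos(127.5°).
cos(127.5°) = -√((1 + cos 255°)/2) = -0.6088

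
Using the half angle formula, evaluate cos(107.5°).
cos(107.5°) = -√((1 + cos 215°)/2) = -0.3007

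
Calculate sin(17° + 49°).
sin(17° + 49°) = sin 17° cos 49° + cos 17° sin 49° = 0.9135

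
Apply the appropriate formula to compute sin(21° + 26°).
sin(21° + 26°) = sin 21° cos 26° + cos 21° sin 26° = 0.7314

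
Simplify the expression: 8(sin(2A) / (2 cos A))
8(sin(2A) / (2 cos A)) = 8(sin A) (using Double angle)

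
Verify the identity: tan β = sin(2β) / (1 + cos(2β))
RHS = 2 sin β cos β / (2cos²β) = sin β/cos β = tan β = LHS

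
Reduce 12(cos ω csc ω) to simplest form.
12(cos ω csc ω) = 12(cot ω) (using Reciprocal + quotient)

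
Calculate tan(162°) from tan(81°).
tan(162°) = 2 tan 81° / (1 - tan²81°) = -0.3249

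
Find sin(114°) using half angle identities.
sin(114°) = √((1 - cos 228°)/2) = 0.9135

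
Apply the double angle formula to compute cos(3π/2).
cos(3π/2) = cos²3π/4 - sin²3π/4 = 0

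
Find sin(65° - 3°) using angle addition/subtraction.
sin(65° - 3°) = sin 65° cos 3° - cos 65° sin 3° = 0.8829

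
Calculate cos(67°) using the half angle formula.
cos(67°) = √((1 + cos 134°)/2) = 0.3907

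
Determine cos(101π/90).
cos(101π/90) = -0.9272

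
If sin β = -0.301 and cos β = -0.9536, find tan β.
tan β = sin β / cos β = 0.3156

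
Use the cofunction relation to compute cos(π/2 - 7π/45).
cos(π/2 - 7π/45) = sin(7π/45) = 0.4695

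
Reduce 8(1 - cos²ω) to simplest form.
8(1 - cos²ω) = 8(sin²ω) (using Pythagorean identity)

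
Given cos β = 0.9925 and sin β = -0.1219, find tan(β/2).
tan(β/2) = sin β / (1 + cos β) = -0.06118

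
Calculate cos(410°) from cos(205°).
cos(410°) = cos²205° - sin²205° = 0.6428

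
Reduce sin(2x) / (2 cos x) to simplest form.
sin(2x) / (2 cos x) = sin x (using Double angle)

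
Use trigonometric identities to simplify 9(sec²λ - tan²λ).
9(sec²λ - tan²λ) = 9 (using Pythagorean identity)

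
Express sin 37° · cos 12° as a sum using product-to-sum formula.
sin 37° cos 12° = (1/2)[sin(37°+12°) + sin(37°-12°)]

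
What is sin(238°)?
sin(238°) = -0.848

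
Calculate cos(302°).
cos(302°) = 0.5299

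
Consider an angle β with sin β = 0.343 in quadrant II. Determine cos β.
cos β = ±√(1 - sin²β) = -0.9393 (negative in QII)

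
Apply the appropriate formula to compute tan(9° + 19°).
tan(9° + 19°) = (tan 9° + tan 19°)/(1 - tan 9° tan 19°) = 0.5317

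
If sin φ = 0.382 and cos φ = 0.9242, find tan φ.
tan φ = sin φ / cos φ = 0.4133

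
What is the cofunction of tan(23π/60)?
tan(23π/60) = cot(π/2 - 23π/60) = cot(7π/60)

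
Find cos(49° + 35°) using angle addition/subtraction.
cos(49° + 35°) = cos 49° cos 35° - sin 49° sin 35° = 0.1045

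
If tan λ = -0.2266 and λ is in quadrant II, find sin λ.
sin λ = 0.221 (using tan²λ + 1 = sec²λ)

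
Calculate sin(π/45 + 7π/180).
sin(π/45 + 7π/180) = sin π/45 cos 7π/180 + cos π/45 sin 7π/180 = 0.1908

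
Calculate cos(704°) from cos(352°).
cos(704°) = cos²352° - sin²352° = 0.9613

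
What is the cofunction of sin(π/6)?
sin(π/6) = cos(π/2 - π/6) = cos(π/3)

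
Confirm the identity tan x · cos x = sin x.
LHS = (sin x/cos x) · cos x = sin x = RHS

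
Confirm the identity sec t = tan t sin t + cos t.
RHS = sin²t/cos t + cos t = (sin²t + cos²t)/cos t = 1/cos t = sec t = LHS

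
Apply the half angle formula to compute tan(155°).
tan(155°) = sin 310° / (1 + cos 310°) = -0.4663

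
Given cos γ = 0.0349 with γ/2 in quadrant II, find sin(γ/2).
sin(γ/2) = ±√((1 - cos γ)/2); positive since γ/2 ∈ QII, so sin(γ/2) = 0.6947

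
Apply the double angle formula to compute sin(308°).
sin(308°) = 2 sin 154° cos 154° = -0.788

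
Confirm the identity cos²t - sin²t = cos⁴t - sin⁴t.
RHS = (cos²t - sin²t)(cos²t + sin²t) = (cos²t - sin²t) · 1 = cos²t - sin²t = LHS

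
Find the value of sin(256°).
sin(256°) = -0.9703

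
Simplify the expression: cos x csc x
cos x csc x = cot x (using Reciprocal + quotient)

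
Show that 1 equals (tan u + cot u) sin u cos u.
RHS = (sin u/cos u + cos u/sin u) sin u cos u = ((sin²u + cos²u)/(sin u cos u)) · sin u cos u = sin²u + cos²u = 1 = LHS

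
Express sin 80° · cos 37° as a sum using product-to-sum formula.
sin 80° cos 37° = (1/2)[sin(80°+37°) + sin(80°-37°)]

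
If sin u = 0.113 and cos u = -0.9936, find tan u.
tan u = sin u / cos u = -0.1137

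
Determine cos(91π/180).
cos(91π/180) = -0.01745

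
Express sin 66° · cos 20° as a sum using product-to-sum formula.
sin 66° cos 20° = (1/2)[sin(66°+20°) + sin(66°-20°)]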